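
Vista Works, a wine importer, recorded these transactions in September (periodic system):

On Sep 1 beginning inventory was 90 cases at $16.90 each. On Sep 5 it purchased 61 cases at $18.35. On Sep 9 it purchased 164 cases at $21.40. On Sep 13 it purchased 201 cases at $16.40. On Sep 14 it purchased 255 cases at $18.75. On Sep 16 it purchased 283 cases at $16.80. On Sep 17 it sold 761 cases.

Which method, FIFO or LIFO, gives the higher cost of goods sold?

FIFO COGS: 90 @ $16.90 + 61 @ $18.35 + 164 @ $21.40 + 201 @ $16.40 + 245 @ $18.75 = $14,040.10
LIFO COGS: 283 @ $16.80 + 255 @ $18.75 + 201 @ $16.40 + 22 @ $21.40 = $13,302.85

FIFO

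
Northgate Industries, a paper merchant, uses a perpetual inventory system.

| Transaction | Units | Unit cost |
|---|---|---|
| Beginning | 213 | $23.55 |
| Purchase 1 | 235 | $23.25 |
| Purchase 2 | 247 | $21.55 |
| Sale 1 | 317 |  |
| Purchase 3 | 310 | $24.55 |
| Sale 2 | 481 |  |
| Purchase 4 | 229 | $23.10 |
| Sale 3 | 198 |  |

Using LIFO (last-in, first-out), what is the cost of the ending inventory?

Ending inventory = $5,590.95

Sale 1 (317) [LIFO — newest first]: 247 @ $21.55 + 70 @ $23.25 = $6,950.35
Sale 2 (481) [LIFO — newest first]: 310 @ $24.55 + 165 @ $23.25 + 6 @ $23.55 = $11,588.05
Sale 3 (198) [LIFO — newest first]: 198 @ $23.10 = $4,573.80
Total COGS = $6,950.35 + $11,588.05 + $4,573.80 = $23,112.20
Ending inventory: 207 @ $23.55 + 31 @ $23.10 = $5,590.95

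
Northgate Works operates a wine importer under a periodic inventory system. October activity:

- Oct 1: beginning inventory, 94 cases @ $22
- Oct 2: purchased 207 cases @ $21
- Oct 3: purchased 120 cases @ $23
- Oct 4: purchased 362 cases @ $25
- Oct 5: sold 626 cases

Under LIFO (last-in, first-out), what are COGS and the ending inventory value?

COGS = $14,834; ending inventory = $3,391

Oct 5, 626 sold [LIFO — newest first]: 362 @ $25 + 120 @ $23 + 144 @ $21 = $14,834
Ending inventory: 94 @ $22 + 63 @ $21 = $3,391
Check: goods available $18,225 = COGS $14,834 + ending $3,391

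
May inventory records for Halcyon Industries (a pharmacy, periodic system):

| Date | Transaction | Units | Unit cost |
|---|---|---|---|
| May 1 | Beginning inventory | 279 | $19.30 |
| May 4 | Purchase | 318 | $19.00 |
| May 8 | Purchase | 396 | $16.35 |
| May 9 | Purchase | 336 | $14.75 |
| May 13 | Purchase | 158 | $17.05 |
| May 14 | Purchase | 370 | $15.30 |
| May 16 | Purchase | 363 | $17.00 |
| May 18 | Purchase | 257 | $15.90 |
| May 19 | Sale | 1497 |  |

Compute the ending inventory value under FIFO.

May 19, 1497 sold [FIFO — oldest first]: 279 @ $19.30 + 318 @ $19.00 + 396 @ $16.35 + 336 @ $14.75 + 158 @ $17.05 + 10 @ $15.30 = $25,704.20
Ending inventory: 360 @ $15.30 + 363 @ $17.00 + 257 @ $15.90 = $15,765.30
Check: goods available $41,469.50 = COGS $25,704.20 + ending $15,765.30

Ending inventory = $15,765.30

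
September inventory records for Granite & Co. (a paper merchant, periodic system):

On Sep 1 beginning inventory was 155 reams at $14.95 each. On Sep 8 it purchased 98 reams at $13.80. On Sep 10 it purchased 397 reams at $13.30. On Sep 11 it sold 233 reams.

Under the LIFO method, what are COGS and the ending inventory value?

Sep 11, 233 sold [LIFO — newest first]: 233 @ $13.30 = $3,098.90
Ending inventory: 155 @ $14.95 + 98 @ $13.80 + 164 @ $13.30 = $5,850.85

COGS = $3,098.90; ending inventory = $5,850.85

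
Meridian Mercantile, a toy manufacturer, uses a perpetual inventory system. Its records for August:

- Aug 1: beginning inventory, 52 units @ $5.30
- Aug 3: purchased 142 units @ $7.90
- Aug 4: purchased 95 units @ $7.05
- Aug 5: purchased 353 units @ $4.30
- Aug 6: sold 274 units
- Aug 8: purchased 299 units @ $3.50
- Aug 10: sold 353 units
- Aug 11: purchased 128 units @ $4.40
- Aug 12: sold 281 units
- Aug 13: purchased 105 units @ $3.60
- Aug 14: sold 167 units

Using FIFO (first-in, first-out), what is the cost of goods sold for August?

Aug 6, 274 sold [FIFO — oldest first]: 52 @ $5.30 + 142 @ $7.90 + 80 @ $7.05 = $1,961.40
Aug 10, 353 sold [FIFO — oldest first]: 15 @ $7.05 + 338 @ $4.30 = $1,559.15
Aug 12, 281 sold [FIFO — oldest first]: 15 @ $4.30 + 266 @ $3.50 = $995.50
Aug 14, 167 sold [FIFO — oldest first]: 33 @ $3.50 + 128 @ $4.40 + 6 @ $3.60 = $700.30
Total COGS = $1,961.40 + $1,559.15 + $995.50 + $700.30 = $5,216.35
Ending inventory: 99 @ $3.60 = $356.40
Check: goods available $5,572.75 = COGS $5,216.35 + ending $356.40

COGS = $5,216.35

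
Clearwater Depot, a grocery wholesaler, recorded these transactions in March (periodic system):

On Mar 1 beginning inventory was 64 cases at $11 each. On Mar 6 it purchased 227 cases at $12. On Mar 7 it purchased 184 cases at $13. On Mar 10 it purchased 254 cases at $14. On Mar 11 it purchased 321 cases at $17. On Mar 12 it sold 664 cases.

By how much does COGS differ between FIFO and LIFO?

FIFO COGS: 64 @ $11 + 227 @ $12 + 184 @ $13 + 189 @ $14 = $8,466
LIFO COGS: 321 @ $17 + 254 @ $14 + 89 @ $13 = $10,170
Difference = |$8,466 − $10,170| = $1,704

$1,704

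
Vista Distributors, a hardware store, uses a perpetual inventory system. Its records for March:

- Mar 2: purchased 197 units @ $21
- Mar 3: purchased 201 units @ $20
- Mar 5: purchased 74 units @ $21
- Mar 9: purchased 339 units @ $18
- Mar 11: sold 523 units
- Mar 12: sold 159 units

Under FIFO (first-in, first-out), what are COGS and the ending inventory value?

Mar 11, 523 sold [FIFO — oldest first]: 197 @ $21 + 201 @ $20 + 74 @ $21 + 51 @ $18 = $10,629
Mar 12, 159 sold [FIFO — oldest first]: 159 @ $18 = $2,862
Total COGS = $10,629 + $2,862 = $13,491
Ending inventory: 129 @ $18 = $2,322

COGS = $13,491; ending inventory = $2,322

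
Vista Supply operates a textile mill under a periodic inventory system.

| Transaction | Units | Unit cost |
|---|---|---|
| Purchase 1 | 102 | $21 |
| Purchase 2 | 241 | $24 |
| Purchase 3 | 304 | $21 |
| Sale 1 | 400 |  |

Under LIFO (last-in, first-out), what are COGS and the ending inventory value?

COGS = $8,688; ending inventory = $5,622

Sale 1 (400) [LIFO — newest first]: 304 @ $21 + 96 @ $24 = $8,688
Ending inventory: 102 @ $21 + 145 @ $24 = $5,622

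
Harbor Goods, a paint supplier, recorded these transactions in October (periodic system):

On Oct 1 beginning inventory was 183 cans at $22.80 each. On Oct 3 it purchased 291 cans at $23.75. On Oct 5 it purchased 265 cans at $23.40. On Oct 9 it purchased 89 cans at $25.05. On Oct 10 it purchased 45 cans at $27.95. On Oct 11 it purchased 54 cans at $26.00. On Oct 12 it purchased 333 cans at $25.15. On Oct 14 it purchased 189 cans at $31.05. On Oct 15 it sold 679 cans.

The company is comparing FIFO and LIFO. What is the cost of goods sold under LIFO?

COGS = $18,358.05

FIFO COGS: 183 @ $22.80 + 291 @ $23.75 + 205 @ $23.40 = $15,880.65
LIFO COGS: 189 @ $31.05 + 333 @ $25.15 + 54 @ $26.00 + 45 @ $27.95 + 58 @ $25.05 = $18,358.05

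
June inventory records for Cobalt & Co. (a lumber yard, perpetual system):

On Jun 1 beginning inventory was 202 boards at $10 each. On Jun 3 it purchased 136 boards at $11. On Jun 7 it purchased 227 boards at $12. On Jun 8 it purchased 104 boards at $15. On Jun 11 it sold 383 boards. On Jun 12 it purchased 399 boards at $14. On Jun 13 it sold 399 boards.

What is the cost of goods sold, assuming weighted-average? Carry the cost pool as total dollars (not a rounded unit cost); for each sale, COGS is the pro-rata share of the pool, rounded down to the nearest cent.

After Jun 1: 202 on hand, pool $2,020.00 (≈ $10.0000 each)
After Jun 3: 338 on hand, pool $3,516.00 (≈ $10.4024 each)
After Jun 7: 565 on hand, pool $6,240.00 (≈ $11.0442 each)
After Jun 8: 669 on hand, pool $7,800.00 (≈ $11.6592 each)
Jun 11, sell 383: 383/669 × $7,800.00 → $4,465.47
After Jun 12: 685 on hand, pool $8,920.53 (≈ $13.0227 each)
Jun 13, sell 399: 399/685 × $8,920.53 → $5,196.04
Total COGS = $4,465.47 + $5,196.04 = $9,661.51
Ending inventory (cost pool remaining) = $3,724.49
Check: goods available $13,386.00 = COGS $9,661.51 + ending $3,724.49

COGS = $9,661.51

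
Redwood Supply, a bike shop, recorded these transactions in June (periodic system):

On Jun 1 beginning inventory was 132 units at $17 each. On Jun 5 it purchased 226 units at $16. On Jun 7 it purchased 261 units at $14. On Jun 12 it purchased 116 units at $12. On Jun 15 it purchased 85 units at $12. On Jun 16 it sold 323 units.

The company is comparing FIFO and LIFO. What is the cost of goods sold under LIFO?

COGS = $4,120

FIFO COGS: 132 @ $17 + 191 @ $16 = $5,300
LIFO COGS: 85 @ $12 + 116 @ $12 + 122 @ $14 = $4,120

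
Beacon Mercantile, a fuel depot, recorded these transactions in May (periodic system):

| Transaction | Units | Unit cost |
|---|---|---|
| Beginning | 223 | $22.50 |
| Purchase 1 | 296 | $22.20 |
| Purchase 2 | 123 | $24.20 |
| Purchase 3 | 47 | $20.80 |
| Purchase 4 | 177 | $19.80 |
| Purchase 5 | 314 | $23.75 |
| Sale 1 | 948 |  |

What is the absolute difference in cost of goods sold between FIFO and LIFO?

$292.70

FIFO COGS: 223 @ $22.50 + 296 @ $22.20 + 123 @ $24.20 + 47 @ $20.80 + 177 @ $19.80 + 82 @ $23.75 = $20,995.00
LIFO COGS: 314 @ $23.75 + 177 @ $19.80 + 47 @ $20.80 + 123 @ $24.20 + 287 @ $22.20 = $21,287.70
Difference = |$20,995.00 − $21,287.70| = $292.70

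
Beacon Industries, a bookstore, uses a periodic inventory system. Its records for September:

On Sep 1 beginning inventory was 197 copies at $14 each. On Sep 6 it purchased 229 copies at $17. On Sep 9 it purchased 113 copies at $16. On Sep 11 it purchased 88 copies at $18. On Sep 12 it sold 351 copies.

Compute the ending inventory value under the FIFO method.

Sep 12, 351 sold [FIFO — oldest first]: 197 @ $14 + 154 @ $17 = $5,376
Ending inventory: 75 @ $17 + 113 @ $16 + 88 @ $18 = $4,667

Ending inventory = $4,667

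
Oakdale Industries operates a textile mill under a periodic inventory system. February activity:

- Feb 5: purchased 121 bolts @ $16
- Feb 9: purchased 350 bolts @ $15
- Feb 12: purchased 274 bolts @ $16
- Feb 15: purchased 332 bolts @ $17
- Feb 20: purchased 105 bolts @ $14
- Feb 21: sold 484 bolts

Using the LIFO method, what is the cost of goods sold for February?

COGS = $7,866

Feb 21, 484 sold [LIFO — newest first]: 105 @ $14 + 332 @ $17 + 47 @ $16 = $7,866
Ending inventory: 121 @ $16 + 350 @ $15 + 227 @ $16 = $10,818
Check: goods available $18,684 = COGS $7,866 + ending $10,818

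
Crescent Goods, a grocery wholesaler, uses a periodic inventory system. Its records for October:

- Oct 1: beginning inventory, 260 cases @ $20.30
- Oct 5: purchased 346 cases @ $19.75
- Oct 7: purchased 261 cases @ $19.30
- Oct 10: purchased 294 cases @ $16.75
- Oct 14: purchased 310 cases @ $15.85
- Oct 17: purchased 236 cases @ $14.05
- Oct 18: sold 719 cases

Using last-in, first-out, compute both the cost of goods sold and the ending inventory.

COGS = $11,127.05; ending inventory = $19,175.55

Oct 18, 719 sold [LIFO — newest first]: 236 @ $14.05 + 310 @ $15.85 + 173 @ $16.75 = $11,127.05
Ending inventory: 260 @ $20.30 + 346 @ $19.75 + 261 @ $19.30 + 121 @ $16.75 = $19,175.55
Check: goods available $30,302.60 = COGS $11,127.05 + ending $19,175.55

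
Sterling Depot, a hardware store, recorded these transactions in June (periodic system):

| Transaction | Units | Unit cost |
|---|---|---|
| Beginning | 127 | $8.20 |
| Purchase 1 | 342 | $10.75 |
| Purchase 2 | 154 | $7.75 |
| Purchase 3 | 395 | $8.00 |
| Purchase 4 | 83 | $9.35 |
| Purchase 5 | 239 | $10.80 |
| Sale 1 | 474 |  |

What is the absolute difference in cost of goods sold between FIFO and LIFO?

$183.40

FIFO COGS: 127 @ $8.20 + 342 @ $10.75 + 5 @ $7.75 = $4,756.65
LIFO COGS: 239 @ $10.80 + 83 @ $9.35 + 152 @ $8.00 = $4,573.25
Difference = |$4,756.65 − $4,573.25| = $183.40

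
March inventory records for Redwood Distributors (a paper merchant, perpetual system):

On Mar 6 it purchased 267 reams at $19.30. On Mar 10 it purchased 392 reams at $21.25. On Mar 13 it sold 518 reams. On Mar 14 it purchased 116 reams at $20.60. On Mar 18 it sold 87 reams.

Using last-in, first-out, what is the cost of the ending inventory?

Ending inventory = $3,318.70

Mar 13, 518 sold [LIFO — newest first]: 392 @ $21.25 + 126 @ $19.30 = $10,761.80
Mar 18, 87 sold [LIFO — newest first]: 87 @ $20.60 = $1,792.20
Total COGS = $10,761.80 + $1,792.20 = $12,554.00
Ending inventory: 141 @ $19.30 + 29 @ $20.60 = $3,318.70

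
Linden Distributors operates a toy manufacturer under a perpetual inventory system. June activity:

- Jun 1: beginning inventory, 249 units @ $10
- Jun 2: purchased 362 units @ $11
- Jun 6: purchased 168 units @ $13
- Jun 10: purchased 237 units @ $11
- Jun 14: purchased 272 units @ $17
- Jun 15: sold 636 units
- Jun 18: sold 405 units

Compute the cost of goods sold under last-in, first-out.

Jun 15, 636 sold [LIFO — newest first]: 272 @ $17 + 237 @ $11 + 127 @ $13 = $8,882
Jun 18, 405 sold [LIFO — newest first]: 41 @ $13 + 362 @ $11 + 2 @ $10 = $4,535
Total COGS = $8,882 + $4,535 = $13,417
Ending inventory: 247 @ $10 = $2,470

COGS = $13,417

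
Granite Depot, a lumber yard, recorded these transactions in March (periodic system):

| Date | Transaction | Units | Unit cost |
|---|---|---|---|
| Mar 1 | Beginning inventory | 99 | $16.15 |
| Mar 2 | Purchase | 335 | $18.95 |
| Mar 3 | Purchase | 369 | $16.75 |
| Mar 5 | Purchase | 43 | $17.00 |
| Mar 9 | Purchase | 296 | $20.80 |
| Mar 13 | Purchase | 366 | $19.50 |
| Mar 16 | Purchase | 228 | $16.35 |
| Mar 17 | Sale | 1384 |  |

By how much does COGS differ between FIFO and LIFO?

FIFO COGS: 99 @ $16.15 + 335 @ $18.95 + 369 @ $16.75 + 43 @ $17.00 + 296 @ $20.80 + 242 @ $19.50 = $25,734.65
LIFO COGS: 228 @ $16.35 + 366 @ $19.50 + 296 @ $20.80 + 43 @ $17.00 + 369 @ $16.75 + 82 @ $18.95 = $25,487.25
Difference = |$25,734.65 − $25,487.25| = $247.40

$247.40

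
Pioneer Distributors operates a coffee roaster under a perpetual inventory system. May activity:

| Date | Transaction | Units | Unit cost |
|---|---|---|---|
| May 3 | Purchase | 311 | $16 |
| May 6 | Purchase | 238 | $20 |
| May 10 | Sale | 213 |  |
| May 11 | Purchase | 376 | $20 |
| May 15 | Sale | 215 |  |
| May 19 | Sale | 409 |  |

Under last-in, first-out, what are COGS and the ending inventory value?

May 10, 213 sold [LIFO — newest first]: 213 @ $20 = $4,260
May 15, 215 sold [LIFO — newest first]: 215 @ $20 = $4,300
May 19, 409 sold [LIFO — newest first]: 161 @ $20 + 25 @ $20 + 223 @ $16 = $7,288
Total COGS = $4,260 + $4,300 + $7,288 = $15,848
Ending inventory: 88 @ $16 = $1,408

COGS = $15,848; ending inventory = $1,408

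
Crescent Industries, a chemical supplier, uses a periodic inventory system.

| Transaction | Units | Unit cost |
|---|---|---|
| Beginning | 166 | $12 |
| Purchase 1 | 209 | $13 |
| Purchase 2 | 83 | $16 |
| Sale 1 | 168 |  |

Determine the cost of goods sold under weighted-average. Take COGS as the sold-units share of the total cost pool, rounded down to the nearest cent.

Sale 1, sell 168: 168/458 × $6,037.00 → $2,214.44
Ending inventory (cost pool remaining) = $3,822.56

COGS = $2,214.44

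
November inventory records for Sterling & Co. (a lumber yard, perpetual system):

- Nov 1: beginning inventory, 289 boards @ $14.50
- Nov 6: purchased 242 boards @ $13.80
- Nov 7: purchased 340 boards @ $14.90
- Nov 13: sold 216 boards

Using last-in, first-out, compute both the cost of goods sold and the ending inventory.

Nov 13, 216 sold [LIFO — newest first]: 216 @ $14.90 = $3,218.40
Ending inventory: 289 @ $14.50 + 242 @ $13.80 + 124 @ $14.90 = $9,377.70
Check: goods available $12,596.10 = COGS $3,218.40 + ending $9,377.70

COGS = $3,218.40; ending inventory = $9,377.70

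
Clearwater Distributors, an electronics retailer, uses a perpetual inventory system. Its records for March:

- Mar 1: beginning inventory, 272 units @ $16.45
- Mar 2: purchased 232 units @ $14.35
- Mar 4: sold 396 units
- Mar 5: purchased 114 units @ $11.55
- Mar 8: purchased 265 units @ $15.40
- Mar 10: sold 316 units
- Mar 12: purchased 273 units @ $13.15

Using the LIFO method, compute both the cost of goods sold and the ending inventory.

Mar 4, 396 sold [LIFO — newest first]: 232 @ $14.35 + 164 @ $16.45 = $6,027.00
Mar 10, 316 sold [LIFO — newest first]: 265 @ $15.40 + 51 @ $11.55 = $4,670.05
Total COGS = $6,027.00 + $4,670.05 = $10,697.05
Ending inventory: 108 @ $16.45 + 63 @ $11.55 + 273 @ $13.15 = $6,094.20

COGS = $10,697.05; ending inventory = $6,094.20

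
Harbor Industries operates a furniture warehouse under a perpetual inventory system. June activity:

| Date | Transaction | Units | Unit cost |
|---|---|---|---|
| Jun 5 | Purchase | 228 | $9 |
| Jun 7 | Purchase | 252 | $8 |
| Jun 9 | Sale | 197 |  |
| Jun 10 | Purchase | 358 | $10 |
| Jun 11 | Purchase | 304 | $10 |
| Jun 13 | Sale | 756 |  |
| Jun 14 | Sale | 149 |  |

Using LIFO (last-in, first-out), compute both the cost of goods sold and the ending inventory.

Jun 9, 197 sold [LIFO — newest first]: 197 @ $8 = $1,576
Jun 13, 756 sold [LIFO — newest first]: 304 @ $10 + 358 @ $10 + 55 @ $8 + 39 @ $9 = $7,411
Jun 14, 149 sold [LIFO — newest first]: 149 @ $9 = $1,341
Total COGS = $1,576 + $7,411 + $1,341 = $10,328
Ending inventory: 40 @ $9 = $360

COGS = $10,328; ending inventory = $360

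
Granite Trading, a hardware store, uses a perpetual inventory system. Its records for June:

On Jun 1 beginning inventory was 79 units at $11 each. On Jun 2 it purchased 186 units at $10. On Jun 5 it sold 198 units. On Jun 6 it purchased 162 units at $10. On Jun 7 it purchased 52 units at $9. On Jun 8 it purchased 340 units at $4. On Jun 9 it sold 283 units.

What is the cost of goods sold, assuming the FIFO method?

COGS = $4,825

Jun 5, 198 sold [FIFO — oldest first]: 79 @ $11 + 119 @ $10 = $2,059
Jun 9, 283 sold [FIFO — oldest first]: 67 @ $10 + 162 @ $10 + 52 @ $9 + 2 @ $4 = $2,766
Total COGS = $2,059 + $2,766 = $4,825
Ending inventory: 338 @ $4 = $1,352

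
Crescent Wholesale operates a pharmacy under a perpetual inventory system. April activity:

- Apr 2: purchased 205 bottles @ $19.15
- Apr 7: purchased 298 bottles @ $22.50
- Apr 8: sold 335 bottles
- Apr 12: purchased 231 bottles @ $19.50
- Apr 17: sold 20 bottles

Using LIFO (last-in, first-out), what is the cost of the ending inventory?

Ending inventory = $7,331.70

Apr 8, 335 sold [LIFO — newest first]: 298 @ $22.50 + 37 @ $19.15 = $7,413.55
Apr 17, 20 sold [LIFO — newest first]: 20 @ $19.50 = $390.00
Total COGS = $7,413.55 + $390.00 = $7,803.55
Ending inventory: 168 @ $19.15 + 211 @ $19.50 = $7,331.70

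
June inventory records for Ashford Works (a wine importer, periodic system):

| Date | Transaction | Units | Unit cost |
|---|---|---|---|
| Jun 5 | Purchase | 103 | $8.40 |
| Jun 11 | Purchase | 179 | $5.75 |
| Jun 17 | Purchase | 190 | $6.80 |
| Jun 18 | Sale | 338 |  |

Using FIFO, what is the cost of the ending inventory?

Ending inventory = $911.20

Jun 18, 338 sold [FIFO — oldest first]: 103 @ $8.40 + 179 @ $5.75 + 56 @ $6.80 = $2,275.25
Ending inventory: 134 @ $6.80 = $911.20
Check: goods available $3,186.45 = COGS $2,275.25 + ending $911.20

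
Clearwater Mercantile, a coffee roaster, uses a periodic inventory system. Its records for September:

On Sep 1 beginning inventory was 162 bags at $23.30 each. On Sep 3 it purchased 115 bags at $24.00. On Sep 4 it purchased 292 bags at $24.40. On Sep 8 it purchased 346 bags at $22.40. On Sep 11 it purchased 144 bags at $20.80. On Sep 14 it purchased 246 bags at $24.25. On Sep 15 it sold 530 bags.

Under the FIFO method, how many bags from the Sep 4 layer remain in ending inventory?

39

Sep 15, 530 sold [FIFO — oldest first]: 162 @ $23.30 + 115 @ $24.00 + 253 @ $24.40 = $12,707.80
Ending inventory: 39 @ $24.40 + 346 @ $22.40 + 144 @ $20.80 + 246 @ $24.25 = $17,662.70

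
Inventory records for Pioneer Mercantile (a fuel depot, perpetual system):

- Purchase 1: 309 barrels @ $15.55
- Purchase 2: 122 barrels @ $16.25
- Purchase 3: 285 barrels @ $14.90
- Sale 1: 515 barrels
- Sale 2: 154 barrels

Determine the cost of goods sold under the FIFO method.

Sale 1 (515) [FIFO — oldest first]: 309 @ $15.55 + 122 @ $16.25 + 84 @ $14.90 = $8,039.05
Sale 2 (154) [FIFO — oldest first]: 154 @ $14.90 = $2,294.60
Total COGS = $8,039.05 + $2,294.60 = $10,333.65
Ending inventory: 47 @ $14.90 = $700.30
Check: goods available $11,033.95 = COGS $10,333.65 + ending $700.30

COGS = $10,333.65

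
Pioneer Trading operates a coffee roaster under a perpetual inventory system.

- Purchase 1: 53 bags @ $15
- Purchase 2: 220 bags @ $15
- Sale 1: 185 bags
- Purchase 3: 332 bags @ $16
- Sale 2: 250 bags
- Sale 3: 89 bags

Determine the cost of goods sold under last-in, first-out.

COGS = $8,192

Sale 1 (185) [LIFO — newest first]: 185 @ $15 = $2,775
Sale 2 (250) [LIFO — newest first]: 250 @ $16 = $4,000
Sale 3 (89) [LIFO — newest first]: 82 @ $16 + 7 @ $15 = $1,417
Total COGS = $2,775 + $4,000 + $1,417 = $8,192
Ending inventory: 53 @ $15 + 28 @ $15 = $1,215
Check: goods available $9,407 = COGS $8,192 + ending $1,215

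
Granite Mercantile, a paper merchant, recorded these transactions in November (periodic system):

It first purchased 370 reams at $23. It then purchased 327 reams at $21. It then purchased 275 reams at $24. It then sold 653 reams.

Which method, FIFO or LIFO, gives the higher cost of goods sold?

FIFO COGS: 370 @ $23 + 283 @ $21 = $14,453
LIFO COGS: 275 @ $24 + 327 @ $21 + 51 @ $23 = $14,640

LIFO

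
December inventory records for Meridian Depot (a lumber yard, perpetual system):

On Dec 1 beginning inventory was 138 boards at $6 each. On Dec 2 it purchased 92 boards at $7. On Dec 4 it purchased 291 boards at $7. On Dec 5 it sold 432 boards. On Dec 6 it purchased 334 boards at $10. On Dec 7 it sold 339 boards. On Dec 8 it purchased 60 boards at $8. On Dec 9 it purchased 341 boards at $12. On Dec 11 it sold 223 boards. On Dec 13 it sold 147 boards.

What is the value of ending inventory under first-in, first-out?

Ending inventory = $1,380

Dec 5, 432 sold [FIFO — oldest first]: 138 @ $6 + 92 @ $7 + 202 @ $7 = $2,886
Dec 7, 339 sold [FIFO — oldest first]: 89 @ $7 + 250 @ $10 = $3,123
Dec 11, 223 sold [FIFO — oldest first]: 84 @ $10 + 60 @ $8 + 79 @ $12 = $2,268
Dec 13, 147 sold [FIFO — oldest first]: 147 @ $12 = $1,764
Total COGS = $2,886 + $3,123 + $2,268 + $1,764 = $10,041
Ending inventory: 115 @ $12 = $1,380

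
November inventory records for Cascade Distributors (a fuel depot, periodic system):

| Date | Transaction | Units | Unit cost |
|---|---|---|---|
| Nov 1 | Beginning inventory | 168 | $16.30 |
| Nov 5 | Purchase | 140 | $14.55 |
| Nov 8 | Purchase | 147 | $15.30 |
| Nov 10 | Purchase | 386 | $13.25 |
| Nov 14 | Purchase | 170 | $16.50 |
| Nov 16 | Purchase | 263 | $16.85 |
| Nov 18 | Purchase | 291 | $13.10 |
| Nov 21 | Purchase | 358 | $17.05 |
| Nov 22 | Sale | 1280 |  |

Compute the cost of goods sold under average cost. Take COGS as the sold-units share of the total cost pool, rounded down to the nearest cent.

Nov 22, sell 1280: 1280/1923 × $29,291.55 → $19,497.23
Ending inventory (cost pool remaining) = $9,794.32

COGS = $19,497.23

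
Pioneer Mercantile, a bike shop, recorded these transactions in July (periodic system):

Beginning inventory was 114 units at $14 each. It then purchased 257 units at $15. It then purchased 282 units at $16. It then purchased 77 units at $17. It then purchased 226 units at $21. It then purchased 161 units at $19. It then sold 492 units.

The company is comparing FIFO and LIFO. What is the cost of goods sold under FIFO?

COGS = $7,387

FIFO COGS: 114 @ $14 + 257 @ $15 + 121 @ $16 = $7,387
LIFO COGS: 161 @ $19 + 226 @ $21 + 77 @ $17 + 28 @ $16 = $9,562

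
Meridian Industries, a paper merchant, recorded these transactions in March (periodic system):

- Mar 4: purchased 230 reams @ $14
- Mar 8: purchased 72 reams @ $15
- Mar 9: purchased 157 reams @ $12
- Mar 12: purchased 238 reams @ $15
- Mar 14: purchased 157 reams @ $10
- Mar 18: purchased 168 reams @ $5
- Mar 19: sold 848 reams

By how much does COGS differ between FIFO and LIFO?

FIFO COGS: 230 @ $14 + 72 @ $15 + 157 @ $12 + 238 @ $15 + 151 @ $10 = $11,264
LIFO COGS: 168 @ $5 + 157 @ $10 + 238 @ $15 + 157 @ $12 + 72 @ $15 + 56 @ $14 = $9,728
Difference = |$11,264 − $9,728| = $1,536

$1,536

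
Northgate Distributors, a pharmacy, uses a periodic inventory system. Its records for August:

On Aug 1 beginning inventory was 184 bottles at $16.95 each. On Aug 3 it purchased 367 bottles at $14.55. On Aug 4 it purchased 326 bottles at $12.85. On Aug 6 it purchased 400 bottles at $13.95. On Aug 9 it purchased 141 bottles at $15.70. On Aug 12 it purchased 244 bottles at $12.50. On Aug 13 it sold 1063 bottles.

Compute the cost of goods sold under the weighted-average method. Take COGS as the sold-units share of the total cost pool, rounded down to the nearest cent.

Aug 13, sell 1063: 1063/1662 × $23,491.45 → $15,024.91
Ending inventory (cost pool remaining) = $8,466.54
Check: goods available $23,491.45 = COGS $15,024.91 + ending $8,466.54

COGS = $15,024.91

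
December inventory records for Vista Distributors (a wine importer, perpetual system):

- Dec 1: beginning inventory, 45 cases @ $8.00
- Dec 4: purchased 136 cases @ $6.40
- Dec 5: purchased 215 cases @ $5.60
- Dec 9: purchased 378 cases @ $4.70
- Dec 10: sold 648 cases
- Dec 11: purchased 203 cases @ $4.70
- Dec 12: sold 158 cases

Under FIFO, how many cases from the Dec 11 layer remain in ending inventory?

171

Dec 10, 648 sold [FIFO — oldest first]: 45 @ $8.00 + 136 @ $6.40 + 215 @ $5.60 + 252 @ $4.70 = $3,618.80
Dec 12, 158 sold [FIFO — oldest first]: 126 @ $4.70 + 32 @ $4.70 = $742.60
Total COGS = $3,618.80 + $742.60 = $4,361.40
Ending inventory: 171 @ $4.70 = $803.70
Check: goods available $5,165.10 = COGS $4,361.40 + ending $803.70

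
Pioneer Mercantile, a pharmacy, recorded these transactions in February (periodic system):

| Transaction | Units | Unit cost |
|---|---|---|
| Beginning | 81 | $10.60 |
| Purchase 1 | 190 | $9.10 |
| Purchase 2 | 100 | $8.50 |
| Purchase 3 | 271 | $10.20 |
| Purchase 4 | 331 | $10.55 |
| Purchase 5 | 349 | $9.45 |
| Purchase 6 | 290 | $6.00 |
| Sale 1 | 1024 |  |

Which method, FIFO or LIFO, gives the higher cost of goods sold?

FIFO

FIFO COGS: 81 @ $10.60 + 190 @ $9.10 + 100 @ $8.50 + 271 @ $10.20 + 331 @ $10.55 + 51 @ $9.45 = $10,175.80
LIFO COGS: 290 @ $6.00 + 349 @ $9.45 + 331 @ $10.55 + 54 @ $10.20 = $9,080.90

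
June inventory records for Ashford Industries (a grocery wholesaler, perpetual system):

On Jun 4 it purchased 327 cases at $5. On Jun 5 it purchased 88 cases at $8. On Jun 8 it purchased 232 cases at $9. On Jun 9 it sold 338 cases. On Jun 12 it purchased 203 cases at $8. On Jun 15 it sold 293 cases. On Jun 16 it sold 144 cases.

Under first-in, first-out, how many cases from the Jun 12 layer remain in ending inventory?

75

Jun 9, 338 sold [FIFO — oldest first]: 327 @ $5 + 11 @ $8 = $1,723
Jun 15, 293 sold [FIFO — oldest first]: 77 @ $8 + 216 @ $9 = $2,560
Jun 16, 144 sold [FIFO — oldest first]: 16 @ $9 + 128 @ $8 = $1,168
Total COGS = $1,723 + $2,560 + $1,168 = $5,451
Ending inventory: 75 @ $8 = $600
Check: goods available $6,051 = COGS $5,451 + ending $600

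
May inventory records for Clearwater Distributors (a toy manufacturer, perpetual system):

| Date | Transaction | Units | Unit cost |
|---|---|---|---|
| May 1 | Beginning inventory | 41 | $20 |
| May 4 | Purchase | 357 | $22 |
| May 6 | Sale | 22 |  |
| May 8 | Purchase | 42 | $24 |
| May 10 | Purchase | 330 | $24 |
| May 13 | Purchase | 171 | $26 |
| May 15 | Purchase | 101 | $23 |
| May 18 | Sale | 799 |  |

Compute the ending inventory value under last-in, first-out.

Ending inventory = $4,780

May 6, 22 sold [LIFO — newest first]: 22 @ $22 = $484
May 18, 799 sold [LIFO — newest first]: 101 @ $23 + 171 @ $26 + 330 @ $24 + 42 @ $24 + 155 @ $22 = $19,107
Total COGS = $484 + $19,107 = $19,591
Ending inventory: 41 @ $20 + 180 @ $22 = $4,780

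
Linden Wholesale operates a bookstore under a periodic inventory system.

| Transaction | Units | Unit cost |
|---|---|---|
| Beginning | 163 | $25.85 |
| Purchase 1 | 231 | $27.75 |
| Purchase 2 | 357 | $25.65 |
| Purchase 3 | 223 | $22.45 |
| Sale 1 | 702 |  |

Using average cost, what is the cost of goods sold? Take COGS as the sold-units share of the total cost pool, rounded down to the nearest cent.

Sale 1, sell 702: 702/974 × $24,787.20 → $17,865.10
Ending inventory (cost pool remaining) = $6,922.10
Check: goods available $24,787.20 = COGS $17,865.10 + ending $6,922.10

COGS = $17,865.10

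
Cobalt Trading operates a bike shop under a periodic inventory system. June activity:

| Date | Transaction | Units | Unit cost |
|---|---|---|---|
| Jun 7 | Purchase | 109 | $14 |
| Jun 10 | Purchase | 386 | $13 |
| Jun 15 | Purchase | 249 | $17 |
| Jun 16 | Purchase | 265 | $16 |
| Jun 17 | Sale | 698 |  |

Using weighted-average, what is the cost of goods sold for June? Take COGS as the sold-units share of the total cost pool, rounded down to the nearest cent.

Jun 17, sell 698: 698/1009 × $15,017.00 → $10,388.37
Ending inventory (cost pool remaining) = $4,628.63
Check: goods available $15,017.00 = COGS $10,388.37 + ending $4,628.63

COGS = $10,388.37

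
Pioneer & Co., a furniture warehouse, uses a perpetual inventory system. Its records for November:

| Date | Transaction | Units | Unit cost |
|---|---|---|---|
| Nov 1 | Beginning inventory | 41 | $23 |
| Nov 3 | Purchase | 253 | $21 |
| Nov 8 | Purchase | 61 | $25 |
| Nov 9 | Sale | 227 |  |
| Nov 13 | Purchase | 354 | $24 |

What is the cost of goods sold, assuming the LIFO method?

COGS = $5,011

Nov 9, 227 sold [LIFO — newest first]: 61 @ $25 + 166 @ $21 = $5,011
Ending inventory: 41 @ $23 + 87 @ $21 + 354 @ $24 = $11,266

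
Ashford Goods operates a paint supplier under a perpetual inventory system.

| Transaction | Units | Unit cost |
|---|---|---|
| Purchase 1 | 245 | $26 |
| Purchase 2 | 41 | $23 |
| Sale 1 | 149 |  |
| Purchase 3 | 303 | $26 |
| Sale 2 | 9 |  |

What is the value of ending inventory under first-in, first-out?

Sale 1 (149) [FIFO — oldest first]: 149 @ $26 = $3,874
Sale 2 (9) [FIFO — oldest first]: 9 @ $26 = $234
Total COGS = $3,874 + $234 = $4,108
Ending inventory: 87 @ $26 + 41 @ $23 + 303 @ $26 = $11,083
Check: goods available $15,191 = COGS $4,108 + ending $11,083

Ending inventory = $11,083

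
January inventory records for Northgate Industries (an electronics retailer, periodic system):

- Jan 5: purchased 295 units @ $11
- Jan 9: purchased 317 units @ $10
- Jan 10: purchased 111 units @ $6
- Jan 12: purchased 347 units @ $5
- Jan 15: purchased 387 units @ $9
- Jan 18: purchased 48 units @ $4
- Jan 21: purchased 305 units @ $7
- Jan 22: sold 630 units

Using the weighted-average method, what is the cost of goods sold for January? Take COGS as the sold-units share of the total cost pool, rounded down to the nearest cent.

Jan 22, sell 630: 630/1810 × $14,626.00 → $5,090.81
Ending inventory (cost pool remaining) = $9,535.19

COGS = $5,090.81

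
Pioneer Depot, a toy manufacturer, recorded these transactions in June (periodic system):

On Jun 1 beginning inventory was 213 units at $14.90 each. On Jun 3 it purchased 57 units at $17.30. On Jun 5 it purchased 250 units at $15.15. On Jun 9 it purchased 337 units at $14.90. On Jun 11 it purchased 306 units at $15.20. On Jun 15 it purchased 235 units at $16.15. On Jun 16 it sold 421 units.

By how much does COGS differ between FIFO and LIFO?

$175.00

FIFO COGS: 213 @ $14.90 + 57 @ $17.30 + 151 @ $15.15 = $6,447.45
LIFO COGS: 235 @ $16.15 + 186 @ $15.20 = $6,622.45
Difference = |$6,447.45 − $6,622.45| = $175.00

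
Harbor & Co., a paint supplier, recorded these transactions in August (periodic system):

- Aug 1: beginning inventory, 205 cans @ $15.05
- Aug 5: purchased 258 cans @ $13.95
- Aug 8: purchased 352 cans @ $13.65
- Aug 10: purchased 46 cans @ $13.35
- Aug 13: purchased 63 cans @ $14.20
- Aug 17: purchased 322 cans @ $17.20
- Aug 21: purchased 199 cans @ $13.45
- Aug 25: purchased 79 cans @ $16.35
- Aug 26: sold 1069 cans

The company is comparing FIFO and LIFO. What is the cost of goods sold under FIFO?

COGS = $15,491.85

FIFO COGS: 205 @ $15.05 + 258 @ $13.95 + 352 @ $13.65 + 46 @ $13.35 + 63 @ $14.20 + 145 @ $17.20 = $15,491.85
LIFO COGS: 79 @ $16.35 + 199 @ $13.45 + 322 @ $17.20 + 63 @ $14.20 + 46 @ $13.35 + 352 @ $13.65 + 8 @ $13.95 = $15,931.70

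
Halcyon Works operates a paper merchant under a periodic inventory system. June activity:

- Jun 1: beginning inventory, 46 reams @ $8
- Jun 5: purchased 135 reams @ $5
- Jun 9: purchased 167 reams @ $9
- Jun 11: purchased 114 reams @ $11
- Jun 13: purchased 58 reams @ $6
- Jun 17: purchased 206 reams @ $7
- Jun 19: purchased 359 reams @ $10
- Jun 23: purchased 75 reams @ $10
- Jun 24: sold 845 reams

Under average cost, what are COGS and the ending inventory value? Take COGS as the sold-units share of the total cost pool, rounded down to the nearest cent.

Jun 24, sell 845: 845/1160 × $9,930.00 → $7,233.49
Ending inventory (cost pool remaining) = $2,696.51

COGS = $7,233.49; ending inventory = $2,696.51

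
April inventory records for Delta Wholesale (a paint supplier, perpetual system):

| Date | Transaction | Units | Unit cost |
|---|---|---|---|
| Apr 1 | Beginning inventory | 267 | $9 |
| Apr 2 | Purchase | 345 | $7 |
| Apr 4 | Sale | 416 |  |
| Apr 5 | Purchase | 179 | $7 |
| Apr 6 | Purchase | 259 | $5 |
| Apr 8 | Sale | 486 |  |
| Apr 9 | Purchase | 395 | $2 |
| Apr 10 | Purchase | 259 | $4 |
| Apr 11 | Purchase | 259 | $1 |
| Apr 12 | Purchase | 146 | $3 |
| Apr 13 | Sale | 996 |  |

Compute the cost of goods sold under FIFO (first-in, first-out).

COGS = $9,386

Apr 4, 416 sold [FIFO — oldest first]: 267 @ $9 + 149 @ $7 = $3,446
Apr 8, 486 sold [FIFO — oldest first]: 196 @ $7 + 179 @ $7 + 111 @ $5 = $3,180
Apr 13, 996 sold [FIFO — oldest first]: 148 @ $5 + 395 @ $2 + 259 @ $4 + 194 @ $1 = $2,760
Total COGS = $3,446 + $3,180 + $2,760 = $9,386
Ending inventory: 65 @ $1 + 146 @ $3 = $503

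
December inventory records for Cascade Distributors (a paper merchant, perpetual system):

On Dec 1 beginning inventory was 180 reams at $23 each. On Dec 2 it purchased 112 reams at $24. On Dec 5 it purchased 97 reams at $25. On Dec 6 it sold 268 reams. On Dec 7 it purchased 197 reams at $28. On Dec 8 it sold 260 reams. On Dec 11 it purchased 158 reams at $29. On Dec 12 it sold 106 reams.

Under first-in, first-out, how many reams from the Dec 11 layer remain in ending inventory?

Dec 6, 268 sold [FIFO — oldest first]: 180 @ $23 + 88 @ $24 = $6,252
Dec 8, 260 sold [FIFO — oldest first]: 24 @ $24 + 97 @ $25 + 139 @ $28 = $6,893
Dec 12, 106 sold [FIFO — oldest first]: 58 @ $28 + 48 @ $29 = $3,016
Total COGS = $6,252 + $6,893 + $3,016 = $16,161
Ending inventory: 110 @ $29 = $3,190
Check: goods available $19,351 = COGS $16,161 + ending $3,190

110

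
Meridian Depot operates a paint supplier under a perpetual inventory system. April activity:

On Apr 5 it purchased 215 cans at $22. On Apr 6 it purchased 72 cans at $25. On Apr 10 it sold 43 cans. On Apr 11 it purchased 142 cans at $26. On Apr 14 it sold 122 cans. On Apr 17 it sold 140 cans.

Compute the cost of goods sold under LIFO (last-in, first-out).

Apr 10, 43 sold [LIFO — newest first]: 43 @ $25 = $1,075
Apr 14, 122 sold [LIFO — newest first]: 122 @ $26 = $3,172
Apr 17, 140 sold [LIFO — newest first]: 20 @ $26 + 29 @ $25 + 91 @ $22 = $3,247
Total COGS = $1,075 + $3,172 + $3,247 = $7,494
Ending inventory: 124 @ $22 = $2,728

COGS = $7,494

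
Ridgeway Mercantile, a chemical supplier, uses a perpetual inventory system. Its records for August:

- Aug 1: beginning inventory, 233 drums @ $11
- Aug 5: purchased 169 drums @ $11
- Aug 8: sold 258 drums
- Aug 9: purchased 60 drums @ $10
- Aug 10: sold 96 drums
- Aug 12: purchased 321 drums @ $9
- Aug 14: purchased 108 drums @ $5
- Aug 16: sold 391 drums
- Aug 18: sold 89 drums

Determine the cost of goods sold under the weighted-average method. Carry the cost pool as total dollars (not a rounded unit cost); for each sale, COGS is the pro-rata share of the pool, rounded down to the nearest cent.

After Aug 1: 233 on hand, pool $2,563.00 (≈ $11.0000 each)
After Aug 5: 402 on hand, pool $4,422.00 (≈ $11.0000 each)
Aug 8, sell 258: 258/402 × $4,422.00 → $2,838.00
After Aug 9: 204 on hand, pool $2,184.00 (≈ $10.7059 each)
Aug 10, sell 96: 96/204 × $2,184.00 → $1,027.76
After Aug 12: 429 on hand, pool $4,045.24 (≈ $9.4295 each)
After Aug 14: 537 on hand, pool $4,585.24 (≈ $8.5386 each)
Aug 16, sell 391: 391/537 × $4,585.24 → $3,338.60
Aug 18, sell 89: 89/146 × $1,246.64 → $759.93
Total COGS = $2,838.00 + $1,027.76 + $3,338.60 + $759.93 = $7,964.29
Ending inventory (cost pool remaining) = $486.71
Check: goods available $8,451.00 = COGS $7,964.29 + ending $486.71

COGS = $7,964.29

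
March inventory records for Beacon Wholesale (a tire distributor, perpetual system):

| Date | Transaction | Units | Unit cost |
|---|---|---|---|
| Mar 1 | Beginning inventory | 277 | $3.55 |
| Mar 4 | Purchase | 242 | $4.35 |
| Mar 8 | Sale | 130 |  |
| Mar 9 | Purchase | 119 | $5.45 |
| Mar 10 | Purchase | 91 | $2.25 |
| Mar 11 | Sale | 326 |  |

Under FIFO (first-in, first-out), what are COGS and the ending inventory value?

COGS = $1,762.00; ending inventory = $1,127.35

Mar 8, 130 sold [FIFO — oldest first]: 130 @ $3.55 = $461.50
Mar 11, 326 sold [FIFO — oldest first]: 147 @ $3.55 + 179 @ $4.35 = $1,300.50
Total COGS = $461.50 + $1,300.50 = $1,762.00
Ending inventory: 63 @ $4.35 + 119 @ $5.45 + 91 @ $2.25 = $1,127.35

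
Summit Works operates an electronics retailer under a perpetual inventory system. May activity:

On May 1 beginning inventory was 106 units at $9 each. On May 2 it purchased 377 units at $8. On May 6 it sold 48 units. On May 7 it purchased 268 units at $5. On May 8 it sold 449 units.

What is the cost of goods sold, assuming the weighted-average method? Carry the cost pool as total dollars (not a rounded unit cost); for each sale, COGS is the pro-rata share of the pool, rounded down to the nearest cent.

COGS = $3,533.99

After May 1: 106 on hand, pool $954.00 (≈ $9.0000 each)
After May 2: 483 on hand, pool $3,970.00 (≈ $8.2195 each)
May 6, sell 48: 48/483 × $3,970.00 → $394.53
After May 7: 703 on hand, pool $4,915.47 (≈ $6.9921 each)
May 8, sell 449: 449/703 × $4,915.47 → $3,139.46
Total COGS = $394.53 + $3,139.46 = $3,533.99
Ending inventory (cost pool remaining) = $1,776.01
Check: goods available $5,310.00 = COGS $3,533.99 + ending $1,776.01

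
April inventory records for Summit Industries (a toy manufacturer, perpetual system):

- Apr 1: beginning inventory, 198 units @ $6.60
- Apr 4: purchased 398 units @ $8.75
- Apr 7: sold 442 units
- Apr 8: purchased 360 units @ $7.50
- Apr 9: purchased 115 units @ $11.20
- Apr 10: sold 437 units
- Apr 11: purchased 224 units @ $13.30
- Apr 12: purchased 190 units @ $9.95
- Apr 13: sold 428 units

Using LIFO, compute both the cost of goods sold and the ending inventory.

COGS = $12,450.60; ending inventory = $1,196.40

Apr 7, 442 sold [LIFO — newest first]: 398 @ $8.75 + 44 @ $6.60 = $3,772.90
Apr 10, 437 sold [LIFO — newest first]: 115 @ $11.20 + 322 @ $7.50 = $3,703.00
Apr 13, 428 sold [LIFO — newest first]: 190 @ $9.95 + 224 @ $13.30 + 14 @ $7.50 = $4,974.70
Total COGS = $3,772.90 + $3,703.00 + $4,974.70 = $12,450.60
Ending inventory: 154 @ $6.60 + 24 @ $7.50 = $1,196.40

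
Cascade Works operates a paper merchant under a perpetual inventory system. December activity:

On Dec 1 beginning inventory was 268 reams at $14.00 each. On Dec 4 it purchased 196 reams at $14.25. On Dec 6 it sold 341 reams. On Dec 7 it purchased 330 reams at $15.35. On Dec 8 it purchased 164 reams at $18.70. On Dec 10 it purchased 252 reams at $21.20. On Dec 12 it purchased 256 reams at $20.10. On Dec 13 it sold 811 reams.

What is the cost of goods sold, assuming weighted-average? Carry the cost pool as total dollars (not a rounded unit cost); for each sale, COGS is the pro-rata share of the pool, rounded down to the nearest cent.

After Dec 1: 268 on hand, pool $3,752.00 (≈ $14.0000 each)
After Dec 4: 464 on hand, pool $6,545.00 (≈ $14.1056 each)
Dec 6, sell 341: 341/464 × $6,545.00 → $4,810.01
After Dec 7: 453 on hand, pool $6,800.49 (≈ $15.0121 each)
After Dec 8: 617 on hand, pool $9,867.29 (≈ $15.9924 each)
After Dec 10: 869 on hand, pool $15,209.69 (≈ $17.5025 each)
After Dec 12: 1125 on hand, pool $20,355.29 (≈ $18.0936 each)
Dec 13, sell 811: 811/1125 × $20,355.29 → $14,673.90
Total COGS = $4,810.01 + $14,673.90 = $19,483.91
Ending inventory (cost pool remaining) = $5,681.39

COGS = $19,483.91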